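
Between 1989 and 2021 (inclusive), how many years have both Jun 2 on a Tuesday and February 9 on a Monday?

Check each year's weekday for Jun 2 and February 9:
  1989: Fri/Thu  1990: Sat/Fri  1991: Sun/Sat  1992: Tue/Sun  1993: Wed/Tue  1994: Thu/Wed  1995: Fri/Thu  1996: Sun/Fri  1997: Mon/Sun  1998: Tue/Mon ✓  1999: Wed/Tue  2000: Fri/Wed  2001: Sat/Fri  2002: Sun/Sat  …(5 more)…  2008: Mon/Sat  2009: Tue/Mon ✓  2010: Wed/Tue  2011: Thu/Wed  2012: Sat/Thu  2013: Sun/Sat  2014: Mon/Sun  2015: Tue/Mon ✓  2016: Thu/Tue  2017: Fri/Thu  2018: Sat/Fri  2019: Sun/Sat  2020: Tue/Sun  2021: Wed/Tue
Both conditions hold in: 1998, 2009, 2015 — 3.

3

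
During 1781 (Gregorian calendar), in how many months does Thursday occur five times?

A month of length L has five Thursdays iff its first Thursday is on day ≤ L−28 (so day 1–3 in a 31-day month, 1–2 in a 30-day month, day 1 in a leap February).
Checking each month of 1781: Jan starts Mon (31d); Feb starts Thu (28d); Mar starts Thu (31d) ✓; Apr starts Sun (30d); May starts Tue (31d) ✓; Jun starts Fri (30d); Jul starts Sun (31d); Aug starts Wed (31d) ✓; Sep starts Sat (30d); Oct starts Mon (31d); Nov starts Thu (30d) ✓; Dec starts Sat (31d).
Five-Thursday months: March, May, August, November → 4.

4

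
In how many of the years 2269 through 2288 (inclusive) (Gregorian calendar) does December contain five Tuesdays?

December has 31 days; it has five Tuesdays when Tuesday falls among the first (month-length − 28) days — i.e. when December 1 is one of Tuesday/Monday/Sunday.
December 1 by year: 2269:Wed 2270:Thu 2271:Fri 2272:Sun✓ 2273:Mon✓ 2274:Tue✓ 2275:Wed 2276:Fri 2277:Sat 2278:Sun✓ 2279:Mon✓ 2280:Wed 2281:Thu 2282:Fri 2283:Sat 2284:Mon✓ 2285:Tue✓ 2286:Wed 2287:Thu 2288:Sat
Years with five Tuesdays: 2272, 2273, 2274, 2278, 2279, 2284, 2285 → 7.

7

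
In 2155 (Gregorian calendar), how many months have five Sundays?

A month of length L has five Sundays iff its first Sunday is on day ≤ L−28 (so day 1–3 in a 31-day month, 1–2 in a 30-day month, day 1 in a leap February).
Checking each month of 2155: Jan starts Wed (31d); Feb starts Sat (28d); Mar starts Sat (31d) ✓; Apr starts Tue (30d); May starts Thu (31d); Jun starts Sun (30d) ✓; Jul starts Tue (31d); Aug starts Fri (31d) ✓; Sep starts Mon (30d); Oct starts Wed (31d); Nov starts Sat (30d) ✓; Dec starts Mon (31d).
Five-Sunday months: March, June, August, November → 4.

4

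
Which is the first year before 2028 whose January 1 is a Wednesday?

Jan 1 advances by 2 weekdays after a leap year and by 1 after a common year.
2028: Jan 1 is Saturday (leap).
2027: Friday
2026: Thursday
2025: Wednesday
2025 begins on a Wednesday

2025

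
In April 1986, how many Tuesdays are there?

5

April 1986 has 30 days and begins on Tuesday.
The first Tuesday is April 1.
Tuesdays fall on 1, 8, 15, 22, 29 — that's 5.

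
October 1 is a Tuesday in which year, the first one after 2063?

2069

From one year to the next, a fixed date's weekday advances by 1, or by 2 when a Feb 29 lies between the two dates.
2063: October 1 is Monday.
2064: Wednesday (+2)
2065: Thursday (+1)
2066: Friday (+1)
2067: Saturday (+1)
2068: Monday (+2)
2069: Tuesday (+1)
October 1 falls on a Tuesday in 2069.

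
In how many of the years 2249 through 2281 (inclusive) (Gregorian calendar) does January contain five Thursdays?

January has 31 days; it has five Thursdays when Thursday falls among the first (month-length − 28) days — i.e. when January 1 is one of Thursday/Wednesday/Tuesday.
January 1 by year: 2249:Mon 2250:Tue✓ 2251:Wed✓ 2252:Thu✓ 2253:Sat 2254:Sun 2255:Mon 2256:Tue✓ 2257:Thu✓ 2258:Fri 2259:Sat 2260:Sun 2261:Tue✓ 2262:Wed✓ 2263:Thu✓ …(3 more)… 2267:Tue✓ 2268:Wed✓ 2269:Fri 2270:Sat 2271:Sun 2272:Mon 2273:Wed✓ 2274:Thu✓ 2275:Fri 2276:Sat 2277:Mon 2278:Tue✓ 2279:Wed✓ 2280:Thu✓ 2281:Sat
Years with five Thursdays: 2250, 2251, 2252, 2256, 2257, 2261, 2262, 2263, 2267, 2268, 2273, 2274, 2278, 2279, 2280 → 15.

15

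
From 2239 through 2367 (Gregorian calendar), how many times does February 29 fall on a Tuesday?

Leap years in 2239–2367: 31 of them.
Feb 29 weekday advances by 5 (mod 7) from one leap year to the next four years later (or differs when a century non-leap intervenes).
Leap-day weekdays: 2240:Sat 2244:Thu 2248:Tue✓ 2252:Sun 2256:Fri 2260:Wed 2264:Mon 2268:Sat 2272:Thu 2276:Tue✓ 2280:Sun 2284:Fri 2288:Wed …(5 more)… 2316:Tue✓ 2320:Sun 2324:Fri 2328:Wed 2332:Mon 2336:Sat 2340:Thu 2344:Tue✓ 2348:Sun 2352:Fri 2356:Wed 2360:Mon 2364:Sat
Tuesday: 2248, 2276, 2316, 2344 → 4.

4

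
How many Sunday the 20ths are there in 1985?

2

Check the 20th of each month of 1985: Jan 20: Sun, Feb 20: Wed, Mar 20: Wed, Apr 20: Sat, May 20: Mon, Jun 20: Thu, Jul 20: Sat, Aug 20: Tue, Sep 20: Fri, Oct 20: Sun, Nov 20: Wed, Dec 20: Fri.
Sunday occurs in January, October — 2 months.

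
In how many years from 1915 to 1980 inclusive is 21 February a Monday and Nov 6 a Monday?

Check each year's weekday for 21 February and Nov 6:
  1915: Sun/Sat  1916: Mon/Mon ✓  1917: Wed/Tue  1918: Thu/Wed  1919: Fri/Thu  1920: Sat/Sat  1921: Mon/Sun  1922: Tue/Mon  1923: Wed/Tue  1924: Thu/Thu  1925: Sat/Fri  1926: Sun/Sat  1927: Mon/Sun  1928: Tue/Tue  …(38 more)…  1967: Tue/Mon  1968: Wed/Wed  1969: Fri/Thu  1970: Sat/Fri  1971: Sun/Sat  1972: Mon/Mon ✓  1973: Wed/Tue  1974: Thu/Wed  1975: Fri/Thu  1976: Sat/Sat  1977: Mon/Sun  1978: Tue/Mon  1979: Wed/Tue  1980: Thu/Thu
Both conditions hold in: 1916, 1944, 1972 — 3.

3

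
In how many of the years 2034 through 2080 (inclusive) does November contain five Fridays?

November has 30 days; it has five Fridays when Friday falls among the first (month-length − 28) days — i.e. when November 1 is one of Friday/Thursday.
November 1 by year: 2034:Wed 2035:Thu✓ 2036:Sat 2037:Sun 2038:Mon 2039:Tue 2040:Thu✓ 2041:Fri✓ 2042:Sat 2043:Sun 2044:Tue 2045:Wed 2046:Thu✓ 2047:Fri✓ 2048:Sun …(17 more)… 2066:Mon 2067:Tue 2068:Thu✓ 2069:Fri✓ 2070:Sat 2071:Sun 2072:Tue 2073:Wed 2074:Thu✓ 2075:Fri✓ 2076:Sun 2077:Mon 2078:Tue 2079:Wed 2080:Fri✓
Years with five Fridays: 2035, 2040, 2041, 2046, 2047, 2052, 2057, 2058, 2063, 2068, 2069, 2074, 2075, 2080 → 14.

14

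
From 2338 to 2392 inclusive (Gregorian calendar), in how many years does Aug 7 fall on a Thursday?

8

Track Aug 7's weekday year by year (advancing +1, or +2 across a Feb 29):
  2338: Sun  2339: Mon (+1)  2340: Wed (+2)  2341: Thu (+1) ✓  2342: Fri (+1)
  2343: Sat (+1)  2344: Mon (+2)  2345: Tue (+1)  2346: Wed (+1)  2347: Thu (+1) ✓
  2348: Sat (+2)  2349: Sun (+1)  2350: Mon (+1)  2351: Tue (+1)  … (27 more years) …
  2379: Tue (+1)  2380: Thu (+2) ✓  2381: Fri (+1)  2382: Sat (+1)  2383: Sun (+1)
  2384: Tue (+2)  2385: Wed (+1)  2386: Thu (+1) ✓  2387: Fri (+1)  2388: Sun (+2)
  2389: Mon (+1)  2390: Tue (+1)  2391: Wed (+1)  2392: Fri (+2)
Thursday years: 2341, 2347, 2352, 2358, 2369, 2375, 2380, 2386 — 8 in total.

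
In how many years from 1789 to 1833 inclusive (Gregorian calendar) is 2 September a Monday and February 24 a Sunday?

6

Check each year's weekday for 2 September and February 24:
  1789: Wed/Tue  1790: Thu/Wed  1791: Fri/Thu  1792: Sun/Fri  1793: Mon/Sun ✓  1794: Tue/Mon  1795: Wed/Tue  1796: Fri/Wed  1797: Sat/Fri  1798: Sun/Sat  1799: Mon/Sun ✓  1800: Tue/Mon  1801: Wed/Tue  1802: Thu/Wed  …(17 more)…  1820: Sat/Thu  1821: Sun/Sat  1822: Mon/Sun ✓  1823: Tue/Mon  1824: Thu/Tue  1825: Fri/Thu  1826: Sat/Fri  1827: Sun/Sat  1828: Tue/Sun  1829: Wed/Tue  1830: Thu/Wed  1831: Fri/Thu  1832: Sun/Fri  1833: Mon/Sun ✓
Both conditions hold in: 1793, 1799, 1805, 1811, 1822, 1833 — 6.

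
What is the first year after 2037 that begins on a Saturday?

Jan 1 advances by 2 weekdays after a leap year and by 1 after a common year.
2037: Jan 1 is Thursday.
2038: Friday
2039: Saturday
2039 begins on a Saturday

2039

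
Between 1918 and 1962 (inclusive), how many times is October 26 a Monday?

6

Track October 26's weekday year by year (advancing +1, or +2 across a Feb 29):
  1918: Sat  1919: Sun (+1)  1920: Tue (+2)  1921: Wed (+1)  1922: Thu (+1)
  1923: Fri (+1)  1924: Sun (+2)  1925: Mon (+1) ✓  1926: Tue (+1)  1927: Wed (+1)
  1928: Fri (+2)  1929: Sat (+1)  1930: Sun (+1)  1931: Mon (+1) ✓  … (17 more years) …
  1949: Wed (+1)  1950: Thu (+1)  1951: Fri (+1)  1952: Sun (+2)  1953: Mon (+1) ✓
  1954: Tue (+1)  1955: Wed (+1)  1956: Fri (+2)  1957: Sat (+1)  1958: Sun (+1)
  1959: Mon (+1) ✓  1960: Wed (+2)  1961: Thu (+1)  1962: Fri (+1)
Monday years: 1925, 1931, 1936, 1942, 1953, 1959 — 6 in total.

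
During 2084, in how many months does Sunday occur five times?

5

A month of length L has five Sundays iff its first Sunday is on day ≤ L−28 (so day 1–3 in a 31-day month, 1–2 in a 30-day month, day 1 in a leap February).
Checking each month of 2084: Jan starts Sat (31d) ✓; Feb starts Tue (29d); Mar starts Wed (31d); Apr starts Sat (30d) ✓; May starts Mon (31d); Jun starts Thu (30d); Jul starts Sat (31d) ✓; Aug starts Tue (31d); Sep starts Fri (30d); Oct starts Sun (31d) ✓; Nov starts Wed (30d); Dec starts Fri (31d) ✓.
Five-Sunday months: January, April, July, October, December → 5.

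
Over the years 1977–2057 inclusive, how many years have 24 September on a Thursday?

Track 24 September's weekday year by year (advancing +1, or +2 across a Feb 29):
  1977: Sat  1978: Sun (+1)  1979: Mon (+1)  1980: Wed (+2)  1981: Thu (+1) ✓
  1982: Fri (+1)  1983: Sat (+1)  1984: Mon (+2)  1985: Tue (+1)  1986: Wed (+1)
  1987: Thu (+1) ✓  1988: Sat (+2)  1989: Sun (+1)  1990: Mon (+1)  … (53 more years) …
  2044: Sat (+2)  2045: Sun (+1)  2046: Mon (+1)  2047: Tue (+1)  2048: Thu (+2) ✓
  2049: Fri (+1)  2050: Sat (+1)  2051: Sun (+1)  2052: Tue (+2)  2053: Wed (+1)
  2054: Thu (+1) ✓  2055: Fri (+1)  2056: Sun (+2)  2057: Mon (+1)
Thursday years: 1981, 1987, 1992, 1998, 2009, 2015, 2020, 2026, 2037, 2043, 2048, 2054 — 12 in total.

12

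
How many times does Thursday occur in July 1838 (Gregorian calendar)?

July 1838 has 31 days and begins on Sunday.
The first Thursday is July 5.
Thursdays fall on 5, 12, 19, 26 — that's 4.

4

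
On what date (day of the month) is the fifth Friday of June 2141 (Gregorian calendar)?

June 1, 2141 is a Thursday, so the first Friday is the 2nd.
The fifth Friday is 2 + 28 = 30.

30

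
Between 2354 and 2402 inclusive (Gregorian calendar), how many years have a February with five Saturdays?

February has 28 days (29 in leap years); it has five Saturdays when Saturday falls among the first (month-length − 28) days — i.e. when February 1 is Saturday in a leap year (never in a common year).
February 1 by year: 2354:Mon 2355:Tue 2356:Wed 2357:Fri 2358:Sat 2359:Sun 2360:Mon 2361:Wed 2362:Thu 2363:Fri 2364:Sat✓ 2365:Mon 2366:Tue 2367:Wed 2368:Thu …(19 more)… 2388:Mon 2389:Wed 2390:Thu 2391:Fri 2392:Sat✓ 2393:Mon 2394:Tue 2395:Wed 2396:Thu 2397:Sat 2398:Sun 2399:Mon 2400:Tue 2401:Thu 2402:Fri
Years with five Saturdays: 2364, 2392 → 2.

2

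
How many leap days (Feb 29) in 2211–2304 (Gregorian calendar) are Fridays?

3

Leap years in 2211–2304: 23 of them.
Feb 29 weekday advances by 5 (mod 7) from one leap year to the next four years later (or differs when a century non-leap intervenes).
Leap-day weekdays: 2212:Sat 2216:Thu 2220:Tue 2224:Sun 2228:Fri✓ 2232:Wed 2236:Mon 2240:Sat 2244:Thu 2248:Tue 2252:Sun 2256:Fri✓ 2260:Wed 2264:Mon 2268:Sat 2272:Thu 2276:Tue 2280:Sun 2284:Fri✓ 2288:Wed 2292:Mon 2296:Sat 2304:Mon
Friday: 2228, 2256, 2284 → 3.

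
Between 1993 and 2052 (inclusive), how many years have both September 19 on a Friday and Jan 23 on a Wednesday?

Check each year's weekday for September 19 and Jan 23:
  1993: Sun/Sat  1994: Mon/Sun  1995: Tue/Mon  1996: Thu/Tue  1997: Fri/Thu  1998: Sat/Fri  1999: Sun/Sat  2000: Tue/Sun  2001: Wed/Tue  2002: Thu/Wed  2003: Fri/Thu  2004: Sun/Fri  2005: Mon/Sun  2006: Tue/Mon  …(32 more)…  2039: Mon/Sun  2040: Wed/Mon  2041: Thu/Wed  2042: Fri/Thu  2043: Sat/Fri  2044: Mon/Sat  2045: Tue/Mon  2046: Wed/Tue  2047: Thu/Wed  2048: Sat/Thu  2049: Sun/Sat  2050: Mon/Sun  2051: Tue/Mon  2052: Thu/Tue
Both conditions hold in: 2008, 2036 — 2.

2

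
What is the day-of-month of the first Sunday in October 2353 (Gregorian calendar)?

4

October 1, 2353 is a Thursday, so the first Sunday is the 4th.
The first Sunday is 4 + 0 = 4.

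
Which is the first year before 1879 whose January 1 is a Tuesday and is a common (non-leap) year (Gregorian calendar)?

Jan 1 advances by 2 weekdays after a leap year and by 1 after a common year.
1879: Jan 1 is Wednesday.
1878: Tuesday
1878 begins on a Tuesday and is a common year.

1878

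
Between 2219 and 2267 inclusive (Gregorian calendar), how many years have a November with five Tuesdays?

November has 30 days; it has five Tuesdays when Tuesday falls among the first (month-length − 28) days — i.e. when November 1 is one of Tuesday/Monday.
November 1 by year: 2219:Mon✓ 2220:Wed 2221:Thu 2222:Fri 2223:Sat 2224:Mon✓ 2225:Tue✓ 2226:Wed 2227:Thu 2228:Sat 2229:Sun 2230:Mon✓ 2231:Tue✓ 2232:Thu 2233:Fri …(19 more)… 2253:Tue✓ 2254:Wed 2255:Thu 2256:Sat 2257:Sun 2258:Mon✓ 2259:Tue✓ 2260:Thu 2261:Fri 2262:Sat 2263:Sun 2264:Tue✓ 2265:Wed 2266:Thu 2267:Fri
Years with five Tuesdays: 2219, 2224, 2225, 2230, 2231, 2236, 2241, 2242, 2247, 2252, 2253, 2258, 2259, 2264 → 14.

14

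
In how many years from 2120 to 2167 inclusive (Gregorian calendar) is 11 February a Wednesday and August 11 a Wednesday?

Check each year's weekday for 11 February and August 11:
  2120: Sun/Sun  2121: Tue/Mon  2122: Wed/Tue  2123: Thu/Wed  2124: Fri/Fri  2125: Sun/Sat  2126: Mon/Sun  2127: Tue/Mon  2128: Wed/Wed ✓  2129: Fri/Thu  2130: Sat/Fri  2131: Sun/Sat  2132: Mon/Mon  2133: Wed/Tue  …(20 more)…  2154: Mon/Sun  2155: Tue/Mon  2156: Wed/Wed ✓  2157: Fri/Thu  2158: Sat/Fri  2159: Sun/Sat  2160: Mon/Mon  2161: Wed/Tue  2162: Thu/Wed  2163: Fri/Thu  2164: Sat/Sat  2165: Mon/Sun  2166: Tue/Mon  2167: Wed/Tue
Both conditions hold in: 2128, 2156 — 2.

2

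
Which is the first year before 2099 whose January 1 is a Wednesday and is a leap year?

2076

Jan 1 advances by 2 weekdays after a leap year and by 1 after a common year.
2099: Jan 1 is Thursday.
2098: Wednesday
2097: Tuesday
2096: Sunday (leap)
2095: Saturday
2094: Friday
2093: Thursday
2092: Tuesday (leap)
2091: Monday
2090: Sunday
2089: Saturday
2088: Thursday (leap)
2087: Wednesday
2086: Tuesday
2085: Monday
2084: Saturday (leap)
2083: Friday
2082: Thursday
2081: Wednesday
2080: Monday (leap)
2079: Sunday
2078: Saturday
2077: Friday
2076: Wednesday (leap)
2076 begins on a Wednesday and is a leap year.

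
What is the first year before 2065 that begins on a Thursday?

2060

Jan 1 advances by 2 weekdays after a leap year and by 1 after a common year.
2065: Jan 1 is Thursday.
2064: Tuesday (leap)
2063: Monday
2062: Sunday
2061: Saturday
2060: Thursday (leap)
2060 begins on a Thursday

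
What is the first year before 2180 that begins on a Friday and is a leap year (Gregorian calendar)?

2168

Jan 1 advances by 2 weekdays after a leap year and by 1 after a common year.
2180: Jan 1 is Saturday (leap).
2179: Friday
2178: Thursday
2177: Wednesday
2176: Monday (leap)
2175: Sunday
2174: Saturday
2173: Friday
2172: Wednesday (leap)
2171: Tuesday
2170: Monday
2169: Sunday
2168: Friday (leap)
2168 begins on a Friday and is a leap year.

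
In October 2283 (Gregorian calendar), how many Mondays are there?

5

October 2283 has 31 days and begins on Monday.
The first Monday is October 1.
Mondays fall on 1, 8, 15, 22, 29 — that's 5.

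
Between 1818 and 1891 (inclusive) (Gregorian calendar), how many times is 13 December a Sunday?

Track 13 December's weekday year by year (advancing +1, or +2 across a Feb 29):
  1818: Sun ✓  1819: Mon (+1)  1820: Wed (+2)  1821: Thu (+1)  1822: Fri (+1)
  1823: Sat (+1)  1824: Mon (+2)  1825: Tue (+1)  1826: Wed (+1)  1827: Thu (+1)
  1828: Sat (+2)  1829: Sun (+1) ✓  1830: Mon (+1)  1831: Tue (+1)  … (46 more years) …
  1878: Fri (+1)  1879: Sat (+1)  1880: Mon (+2)  1881: Tue (+1)  1882: Wed (+1)
  1883: Thu (+1)  1884: Sat (+2)  1885: Sun (+1) ✓  1886: Mon (+1)  1887: Tue (+1)
  1888: Thu (+2)  1889: Fri (+1)  1890: Sat (+1)  1891: Sun (+1) ✓
Sunday years: 1818, 1829, 1835, 1840, 1846, 1857, 1863, 1868, 1874, 1885, 1891 — 11 in total.

11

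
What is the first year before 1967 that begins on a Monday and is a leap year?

1940

Jan 1 advances by 2 weekdays after a leap year and by 1 after a common year.
1967: Jan 1 is Sunday.
1966: Saturday
1965: Friday
1964: Wednesday (leap)
1963: Tuesday
1962: Monday
1961: Sunday
1960: Friday (leap)
1959: Thursday
1958: Wednesday
1957: Tuesday
1956: Sunday (leap)
1955: Saturday
1954: Friday
1953: Thursday
1952: Tuesday (leap)
1951: Monday
1950: Sunday
1949: Saturday
1948: Thursday (leap)
1947: Wednesday
1946: Tuesday
1945: Monday
1944: Saturday (leap)
1943: Friday
1942: Thursday
1941: Wednesday
1940: Monday (leap)
1940 begins on a Monday and is a leap year.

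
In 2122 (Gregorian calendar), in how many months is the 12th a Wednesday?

Check the 12th of each month of 2122: Jan 12: Mon, Feb 12: Thu, Mar 12: Thu, Apr 12: Sun, May 12: Tue, Jun 12: Fri, Jul 12: Sun, Aug 12: Wed, Sep 12: Sat, Oct 12: Mon, Nov 12: Thu, Dec 12: Sat.
Wednesday occurs in August — 1 month.

1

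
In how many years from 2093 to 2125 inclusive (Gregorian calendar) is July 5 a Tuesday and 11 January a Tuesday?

Check each year's weekday for July 5 and 11 January:
  2093: Sun/Sun  2094: Mon/Mon  2095: Tue/Tue ✓  2096: Thu/Wed  2097: Fri/Fri  2098: Sat/Sat  2099: Sun/Sun  2100: Mon/Mon  2101: Tue/Tue ✓  2102: Wed/Wed  2103: Thu/Thu  2104: Sat/Fri  2105: Sun/Sun  2106: Mon/Mon  …(5 more)…  2112: Tue/Mon  2113: Wed/Wed  2114: Thu/Thu  2115: Fri/Fri  2116: Sun/Sat  2117: Mon/Mon  2118: Tue/Tue ✓  2119: Wed/Wed  2120: Fri/Thu  2121: Sat/Sat  2122: Sun/Sun  2123: Mon/Mon  2124: Wed/Tue  2125: Thu/Thu
Both conditions hold in: 2095, 2101, 2107, 2118 — 4.

4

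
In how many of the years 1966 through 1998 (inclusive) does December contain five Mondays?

December has 31 days; it has five Mondays when Monday falls among the first (month-length − 28) days — i.e. when December 1 is one of Monday/Sunday/Saturday.
December 1 by year: 1966:Thu 1967:Fri 1968:Sun✓ 1969:Mon✓ 1970:Tue 1971:Wed 1972:Fri 1973:Sat✓ 1974:Sun✓ 1975:Mon✓ 1976:Wed 1977:Thu 1978:Fri 1979:Sat✓ 1980:Mon✓ …(3 more)… 1984:Sat✓ 1985:Sun✓ 1986:Mon✓ 1987:Tue 1988:Thu 1989:Fri 1990:Sat✓ 1991:Sun✓ 1992:Tue 1993:Wed 1994:Thu 1995:Fri 1996:Sun✓ 1997:Mon✓ 1998:Tue
Years with five Mondays: 1968, 1969, 1973, 1974, 1975, 1979, 1980, 1984, 1985, 1986, 1990, 1991, 1996, 1997 → 14.

14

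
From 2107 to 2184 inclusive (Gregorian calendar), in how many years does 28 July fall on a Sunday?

12

Track 28 July's weekday year by year (advancing +1, or +2 across a Feb 29):
  2107: Thu  2108: Sat (+2)  2109: Sun (+1) ✓  2110: Mon (+1)  2111: Tue (+1)
  2112: Thu (+2)  2113: Fri (+1)  2114: Sat (+1)  2115: Sun (+1) ✓  2116: Tue (+2)
  2117: Wed (+1)  2118: Thu (+1)  2119: Fri (+1)  2120: Sun (+2) ✓  … (50 more years) …
  2171: Sun (+1) ✓  2172: Tue (+2)  2173: Wed (+1)  2174: Thu (+1)  2175: Fri (+1)
  2176: Sun (+2) ✓  2177: Mon (+1)  2178: Tue (+1)  2179: Wed (+1)  2180: Fri (+2)
  2181: Sat (+1)  2182: Sun (+1) ✓  2183: Mon (+1)  2184: Wed (+2)
Sunday years: 2109, 2115, 2120, 2126, 2137, 2143, 2148, 2154, 2165, 2171, 2176, 2182 — 12 in total.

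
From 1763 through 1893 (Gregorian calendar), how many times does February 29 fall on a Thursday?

Leap years in 1763–1893: 32 of them.
Feb 29 weekday advances by 5 (mod 7) from one leap year to the next four years later (or differs when a century non-leap intervenes).
Leap-day weekdays: 1764:Wed 1768:Mon 1772:Sat 1776:Thu✓ 1780:Tue 1784:Sun 1788:Fri 1792:Wed 1796:Mon 1804:Wed 1808:Mon 1812:Sat 1816:Thu✓ …(6 more)… 1844:Thu✓ 1848:Tue 1852:Sun 1856:Fri 1860:Wed 1864:Mon 1868:Sat 1872:Thu✓ 1876:Tue 1880:Sun 1884:Fri 1888:Wed 1892:Mon
Thursday: 1776, 1816, 1844, 1872 → 4.

4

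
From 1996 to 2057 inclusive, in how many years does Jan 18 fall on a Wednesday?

8

Track Jan 18's weekday year by year (advancing +1, or +2 across a Feb 29):
  1996: Thu  1997: Sat (+2)  1998: Sun (+1)  1999: Mon (+1)  2000: Tue (+1)
  2001: Thu (+2)  2002: Fri (+1)  2003: Sat (+1)  2004: Sun (+1)  2005: Tue (+2)
  2006: Wed (+1) ✓  2007: Thu (+1)  2008: Fri (+1)  2009: Sun (+2)  … (34 more years) …
  2044: Mon (+1)  2045: Wed (+2) ✓  2046: Thu (+1)  2047: Fri (+1)  2048: Sat (+1)
  2049: Mon (+2)  2050: Tue (+1)  2051: Wed (+1) ✓  2052: Thu (+1)  2053: Sat (+2)
  2054: Sun (+1)  2055: Mon (+1)  2056: Tue (+1)  2057: Thu (+2)
Wednesday years: 2006, 2012, 2017, 2023, 2034, 2040, 2045, 2051 — 8 in total.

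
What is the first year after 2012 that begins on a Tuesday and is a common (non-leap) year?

2013

Jan 1 advances by 2 weekdays after a leap year and by 1 after a common year.
2012: Jan 1 is Sunday (leap).
2013: Tuesday
2013 begins on a Tuesday and is a common year.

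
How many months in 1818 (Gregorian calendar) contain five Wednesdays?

4

A month of length L has five Wednesdays iff its first Wednesday is on day ≤ L−28 (so day 1–3 in a 31-day month, 1–2 in a 30-day month, day 1 in a leap February).
Checking each month of 1818: Jan starts Thu (31d); Feb starts Sun (28d); Mar starts Sun (31d); Apr starts Wed (30d) ✓; May starts Fri (31d); Jun starts Mon (30d); Jul starts Wed (31d) ✓; Aug starts Sat (31d); Sep starts Tue (30d) ✓; Oct starts Thu (31d); Nov starts Sun (30d); Dec starts Tue (31d) ✓.
Five-Wednesday months: April, July, September, December → 4.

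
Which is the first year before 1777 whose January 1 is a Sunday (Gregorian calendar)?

Jan 1 advances by 2 weekdays after a leap year and by 1 after a common year.
1777: Jan 1 is Wednesday.
1776: Monday (leap)
1775: Sunday
1775 begins on a Sunday

1775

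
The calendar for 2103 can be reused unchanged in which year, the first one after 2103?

2114

Two years share a calendar iff Jan 1 falls on the same weekday and both are leap or both are common. 2103: Jan 1 is Monday, common year.
2104: Jan 1 Tuesday, leap
2105: Jan 1 Thursday, common
2106: Jan 1 Friday, common
2107: Jan 1 Saturday, common
2108: Jan 1 Sunday, leap
2109: Jan 1 Tuesday, common
2110: Jan 1 Wednesday, common
2111: Jan 1 Thursday, common
2112: Jan 1 Friday, leap
2113: Jan 1 Sunday, common
2114: Jan 1 Monday, common
2114 matches on both conditions.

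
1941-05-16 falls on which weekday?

January 1, 1941 is a Wednesday.
May 16 is day 136 of the year, i.e. 135 days after Jan 1.
135 mod 7 = 2, so advance 2 weekdays from Wednesday: Friday.

Friday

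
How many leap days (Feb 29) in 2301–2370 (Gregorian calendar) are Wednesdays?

2

Leap years in 2301–2370: 17 of them.
Feb 29 weekday advances by 5 (mod 7) from one leap year to the next four years later (or differs when a century non-leap intervenes).
Leap-day weekdays: 2304:Mon 2308:Sat 2312:Thu 2316:Tue 2320:Sun 2324:Fri 2328:Wed✓ 2332:Mon 2336:Sat 2340:Thu 2344:Tue 2348:Sun 2352:Fri 2356:Wed✓ 2360:Mon 2364:Sat 2368:Thu
Wednesday: 2328, 2356 → 2.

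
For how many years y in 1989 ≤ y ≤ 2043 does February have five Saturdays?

February has 28 days (29 in leap years); it has five Saturdays when Saturday falls among the first (month-length − 28) days — i.e. when February 1 is Saturday in a leap year (never in a common year).
February 1 by year: 1989:Wed 1990:Thu 1991:Fri 1992:Sat✓ 1993:Mon 1994:Tue 1995:Wed 1996:Thu 1997:Sat 1998:Sun 1999:Mon 2000:Tue 2001:Thu 2002:Fri 2003:Sat …(25 more)… 2029:Thu 2030:Fri 2031:Sat 2032:Sun 2033:Tue 2034:Wed 2035:Thu 2036:Fri 2037:Sun 2038:Mon 2039:Tue 2040:Wed 2041:Fri 2042:Sat 2043:Sun
Years with five Saturdays: 1992, 2020 → 2.

2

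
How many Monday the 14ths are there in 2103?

Check the 14th of each month of 2103: Jan 14: Sun, Feb 14: Wed, Mar 14: Wed, Apr 14: Sat, May 14: Mon, Jun 14: Thu, Jul 14: Sat, Aug 14: Tue, Sep 14: Fri, Oct 14: Sun, Nov 14: Wed, Dec 14: Fri.
Monday occurs in May — 1 month.

1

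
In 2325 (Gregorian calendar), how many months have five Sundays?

4

A month of length L has five Sundays iff its first Sunday is on day ≤ L−28 (so day 1–3 in a 31-day month, 1–2 in a 30-day month, day 1 in a leap February).
Checking each month of 2325: Jan starts Thu (31d); Feb starts Sun (28d); Mar starts Sun (31d) ✓; Apr starts Wed (30d); May starts Fri (31d) ✓; Jun starts Mon (30d); Jul starts Wed (31d); Aug starts Sat (31d) ✓; Sep starts Tue (30d); Oct starts Thu (31d); Nov starts Sun (30d) ✓; Dec starts Tue (31d).
Five-Sunday months: March, May, August, November → 4.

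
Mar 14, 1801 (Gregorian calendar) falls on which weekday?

January 1, 1801 is a Thursday.
March 14 is day 73 of the year, i.e. 72 days after Jan 1.
72 mod 7 = 2, so advance 2 weekdays from Thursday: Saturday.

Saturday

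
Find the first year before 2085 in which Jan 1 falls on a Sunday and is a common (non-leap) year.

2079

Jan 1 advances by 2 weekdays after a leap year and by 1 after a common year.
2085: Jan 1 is Monday.
2084: Saturday (leap)
2083: Friday
2082: Thursday
2081: Wednesday
2080: Monday (leap)
2079: Sunday
2079 begins on a Sunday and is a common year.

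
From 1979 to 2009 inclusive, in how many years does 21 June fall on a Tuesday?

4

Track 21 June's weekday year by year (advancing +1, or +2 across a Feb 29):
  1979: Thu  1980: Sat (+2)  1981: Sun (+1)  1982: Mon (+1)  1983: Tue (+1) ✓
  1984: Thu (+2)  1985: Fri (+1)  1986: Sat (+1)  1987: Sun (+1)  1988: Tue (+2) ✓
  1989: Wed (+1)  1990: Thu (+1)  1991: Fri (+1)  1992: Sun (+2)  … (3 more years) …
  1996: Fri (+2)  1997: Sat (+1)  1998: Sun (+1)  1999: Mon (+1)  2000: Wed (+2)
  2001: Thu (+1)  2002: Fri (+1)  2003: Sat (+1)  2004: Mon (+2)  2005: Tue (+1) ✓
  2006: Wed (+1)  2007: Thu (+1)  2008: Sat (+2)  2009: Sun (+1)
Tuesday years: 1983, 1988, 1994, 2005 — 4 in total.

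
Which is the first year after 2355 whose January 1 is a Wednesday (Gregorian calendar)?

Jan 1 advances by 2 weekdays after a leap year and by 1 after a common year.
2355: Jan 1 is Saturday.
2356: Sunday (leap)
2357: Tuesday
2358: Wednesday
2358 begins on a Wednesday

2358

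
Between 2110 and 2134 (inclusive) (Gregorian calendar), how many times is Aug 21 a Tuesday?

Track Aug 21's weekday year by year (advancing +1, or +2 across a Feb 29):
  2110: Thu  2111: Fri (+1)  2112: Sun (+2)  2113: Mon (+1)  2114: Tue (+1) ✓
  2115: Wed (+1)  2116: Fri (+2)  2117: Sat (+1)  2118: Sun (+1)  2119: Mon (+1)
  2120: Wed (+2)  2121: Thu (+1)  2122: Fri (+1)  2123: Sat (+1)  2124: Mon (+2)
  2125: Tue (+1) ✓  2126: Wed (+1)  2127: Thu (+1)  2128: Sat (+2)  2129: Sun (+1)
  2130: Mon (+1)  2131: Tue (+1) ✓  2132: Thu (+2)  2133: Fri (+1)  2134: Sat (+1)
Tuesday years: 2114, 2125, 2131 — 3 in total.

3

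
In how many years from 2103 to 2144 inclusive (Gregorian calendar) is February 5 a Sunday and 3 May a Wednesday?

4

Check each year's weekday for February 5 and 3 May:
  2103: Mon/Thu  2104: Tue/Sat  2105: Thu/Sun  2106: Fri/Mon  2107: Sat/Tue  2108: Sun/Thu  2109: Tue/Fri  2110: Wed/Sat  2111: Thu/Sun  2112: Fri/Tue  2113: Sun/Wed ✓  2114: Mon/Thu  2115: Tue/Fri  2116: Wed/Sun  …(14 more)…  2131: Mon/Thu  2132: Tue/Sat  2133: Thu/Sun  2134: Fri/Mon  2135: Sat/Tue  2136: Sun/Thu  2137: Tue/Fri  2138: Wed/Sat  2139: Thu/Sun  2140: Fri/Tue  2141: Sun/Wed ✓  2142: Mon/Thu  2143: Tue/Fri  2144: Wed/Sun
Both conditions hold in: 2113, 2119, 2130, 2141 — 4.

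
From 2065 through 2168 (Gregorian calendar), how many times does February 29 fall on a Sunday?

Leap years in 2065–2168: 25 of them.
Feb 29 weekday advances by 5 (mod 7) from one leap year to the next four years later (or differs when a century non-leap intervenes).
Leap-day weekdays: 2068:Wed 2072:Mon 2076:Sat 2080:Thu 2084:Tue 2088:Sun✓ 2092:Fri 2096:Wed 2104:Fri 2108:Wed 2112:Mon 2116:Sat 2120:Thu 2124:Tue 2128:Sun✓ 2132:Fri 2136:Wed 2140:Mon 2144:Sat 2148:Thu 2152:Tue 2156:Sun✓ 2160:Fri 2164:Wed 2168:Mon
Sunday: 2088, 2128, 2156 → 3.

3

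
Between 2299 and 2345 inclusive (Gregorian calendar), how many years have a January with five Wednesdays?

January has 31 days; it has five Wednesdays when Wednesday falls among the first (month-length − 28) days — i.e. when January 1 is one of Wednesday/Tuesday/Monday.
January 1 by year: 2299:Sun 2300:Mon✓ 2301:Tue✓ 2302:Wed✓ 2303:Thu 2304:Fri 2305:Sun 2306:Mon✓ 2307:Tue✓ 2308:Wed✓ 2309:Fri 2310:Sat 2311:Sun 2312:Mon✓ 2313:Wed✓ …(17 more)… 2331:Thu 2332:Fri 2333:Sun 2334:Mon✓ 2335:Tue✓ 2336:Wed✓ 2337:Fri 2338:Sat 2339:Sun 2340:Mon✓ 2341:Wed✓ 2342:Thu 2343:Fri 2344:Sat 2345:Mon✓
Years with five Wednesdays: 2300, 2301, 2302, 2306, 2307, 2308, 2312, 2313, 2317, 2318, 2319, 2323, 2324, 2329, 2330, 2334, 2335, 2336, 2340, 2341, 2345 → 21.

21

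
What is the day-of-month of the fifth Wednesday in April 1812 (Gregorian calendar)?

29

April 1, 1812 is a Wednesday, so the first Wednesday is the 1st.
The fifth Wednesday is 1 + 28 = 29.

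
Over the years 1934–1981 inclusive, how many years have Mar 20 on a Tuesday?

7

Track Mar 20's weekday year by year (advancing +1, or +2 across a Feb 29):
  1934: Tue ✓  1935: Wed (+1)  1936: Fri (+2)  1937: Sat (+1)  1938: Sun (+1)
  1939: Mon (+1)  1940: Wed (+2)  1941: Thu (+1)  1942: Fri (+1)  1943: Sat (+1)
  1944: Mon (+2)  1945: Tue (+1) ✓  1946: Wed (+1)  1947: Thu (+1)  … (20 more years) …
  1968: Wed (+2)  1969: Thu (+1)  1970: Fri (+1)  1971: Sat (+1)  1972: Mon (+2)
  1973: Tue (+1) ✓  1974: Wed (+1)  1975: Thu (+1)  1976: Sat (+2)  1977: Sun (+1)
  1978: Mon (+1)  1979: Tue (+1) ✓  1980: Thu (+2)  1981: Fri (+1)
Tuesday years: 1934, 1945, 1951, 1956, 1962, 1973, 1979 — 7 in total.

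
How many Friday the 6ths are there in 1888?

Check the 6th of each month of 1888: Jan 6: Fri, Feb 6: Mon, Mar 6: Tue, Apr 6: Fri, May 6: Sun, Jun 6: Wed, Jul 6: Fri, Aug 6: Mon, Sep 6: Thu, Oct 6: Sat, Nov 6: Tue, Dec 6: Thu.
Friday occurs in January, April, July — 3 months.

3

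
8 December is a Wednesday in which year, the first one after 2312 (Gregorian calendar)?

From one year to the next, a fixed date's weekday advances by 1, or by 2 when a Feb 29 lies between the two dates.
2312: December 8 is Sunday.
2313: Monday (+1)
2314: Tuesday (+1)
2315: Wednesday (+1)
8 December falls on a Wednesday in 2315.

2315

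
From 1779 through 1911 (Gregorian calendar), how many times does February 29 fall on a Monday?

Leap years in 1779–1911: 31 of them.
Feb 29 weekday advances by 5 (mod 7) from one leap year to the next four years later (or differs when a century non-leap intervenes).
Leap-day weekdays: 1780:Tue 1784:Sun 1788:Fri 1792:Wed 1796:Mon✓ 1804:Wed 1808:Mon✓ 1812:Sat 1816:Thu 1820:Tue 1824:Sun 1828:Fri 1832:Wed …(5 more)… 1856:Fri 1860:Wed 1864:Mon✓ 1868:Sat 1872:Thu 1876:Tue 1880:Sun 1884:Fri 1888:Wed 1892:Mon✓ 1896:Sat 1904:Mon✓ 1908:Sat
Monday: 1796, 1808, 1836, 1864, 1892, 1904 → 6.

6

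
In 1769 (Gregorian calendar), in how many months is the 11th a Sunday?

Check the 11th of each month of 1769: Jan 11: Wed, Feb 11: Sat, Mar 11: Sat, Apr 11: Tue, May 11: Thu, Jun 11: Sun, Jul 11: Tue, Aug 11: Fri, Sep 11: Mon, Oct 11: Wed, Nov 11: Sat, Dec 11: Mon.
Sunday occurs in June — 1 month.

1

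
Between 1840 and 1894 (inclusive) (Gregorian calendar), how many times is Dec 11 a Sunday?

8

Track Dec 11's weekday year by year (advancing +1, or +2 across a Feb 29):
  1840: Fri  1841: Sat (+1)  1842: Sun (+1) ✓  1843: Mon (+1)  1844: Wed (+2)
  1845: Thu (+1)  1846: Fri (+1)  1847: Sat (+1)  1848: Mon (+2)  1849: Tue (+1)
  1850: Wed (+1)  1851: Thu (+1)  1852: Sat (+2)  1853: Sun (+1) ✓  … (27 more years) …
  1881: Sun (+1) ✓  1882: Mon (+1)  1883: Tue (+1)  1884: Thu (+2)  1885: Fri (+1)
  1886: Sat (+1)  1887: Sun (+1) ✓  1888: Tue (+2)  1889: Wed (+1)  1890: Thu (+1)
  1891: Fri (+1)  1892: Sun (+2) ✓  1893: Mon (+1)  1894: Tue (+1)
Sunday years: 1842, 1853, 1859, 1864, 1870, 1881, 1887, 1892 — 8 in total.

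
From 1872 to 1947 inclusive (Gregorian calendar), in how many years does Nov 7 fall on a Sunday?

Track Nov 7's weekday year by year (advancing +1, or +2 across a Feb 29):
  1872: Thu  1873: Fri (+1)  1874: Sat (+1)  1875: Sun (+1) ✓  1876: Tue (+2)
  1877: Wed (+1)  1878: Thu (+1)  1879: Fri (+1)  1880: Sun (+2) ✓  1881: Mon (+1)
  1882: Tue (+1)  1883: Wed (+1)  1884: Fri (+2)  1885: Sat (+1)  … (48 more years) …
  1934: Wed (+1)  1935: Thu (+1)  1936: Sat (+2)  1937: Sun (+1) ✓  1938: Mon (+1)
  1939: Tue (+1)  1940: Thu (+2)  1941: Fri (+1)  1942: Sat (+1)  1943: Sun (+1) ✓
  1944: Tue (+2)  1945: Wed (+1)  1946: Thu (+1)  1947: Fri (+1)
Sunday years: 1875, 1880, 1886, 1897, 1909, 1915, 1920, 1926, 1937, 1943 — 10 in total.

10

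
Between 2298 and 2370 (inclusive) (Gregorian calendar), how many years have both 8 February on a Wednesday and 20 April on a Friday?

Check each year's weekday for 8 February and 20 April:
  2298: Tue/Wed  2299: Wed/Thu  2300: Thu/Fri  2301: Fri/Sat  2302: Sat/Sun  2303: Sun/Mon  2304: Mon/Wed  2305: Wed/Thu  2306: Thu/Fri  2307: Fri/Sat  2308: Sat/Mon  2309: Mon/Tue  2310: Tue/Wed  2311: Wed/Thu  …(45 more)…  2357: Fri/Sat  2358: Sat/Sun  2359: Sun/Mon  2360: Mon/Wed  2361: Wed/Thu  2362: Thu/Fri  2363: Fri/Sat  2364: Sat/Mon  2365: Mon/Tue  2366: Tue/Wed  2367: Wed/Thu  2368: Thu/Sat  2369: Sat/Sun  2370: Sun/Mon
Both conditions hold in: 2328, 2356 — 2.

2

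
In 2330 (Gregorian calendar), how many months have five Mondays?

4

A month of length L has five Mondays iff its first Monday is on day ≤ L−28 (so day 1–3 in a 31-day month, 1–2 in a 30-day month, day 1 in a leap February).
Checking each month of 2330: Jan starts Wed (31d); Feb starts Sat (28d); Mar starts Sat (31d) ✓; Apr starts Tue (30d); May starts Thu (31d); Jun starts Sun (30d) ✓; Jul starts Tue (31d); Aug starts Fri (31d); Sep starts Mon (30d) ✓; Oct starts Wed (31d); Nov starts Sat (30d); Dec starts Mon (31d) ✓.
Five-Monday months: March, June, September, December → 4.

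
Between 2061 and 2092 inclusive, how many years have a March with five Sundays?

March has 31 days; it has five Sundays when Sunday falls among the first (month-length − 28) days — i.e. when March 1 is one of Sunday/Saturday/Friday.
March 1 by year: 2061:Tue 2062:Wed 2063:Thu 2064:Sat✓ 2065:Sun✓ 2066:Mon 2067:Tue 2068:Thu 2069:Fri✓ 2070:Sat✓ 2071:Sun✓ 2072:Tue 2073:Wed 2074:Thu 2075:Fri✓ 2076:Sun✓ 2077:Mon 2078:Tue 2079:Wed 2080:Fri✓ 2081:Sat✓ 2082:Sun✓ 2083:Mon 2084:Wed 2085:Thu 2086:Fri✓ 2087:Sat✓ 2088:Mon 2089:Tue 2090:Wed 2091:Thu 2092:Sat✓
Years with five Sundays: 2064, 2065, 2069, 2070, 2071, 2075, 2076, 2080, 2081, 2082, 2086, 2087, 2092 → 13.

13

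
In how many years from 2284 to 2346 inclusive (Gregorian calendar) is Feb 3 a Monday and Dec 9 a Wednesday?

Check each year's weekday for Feb 3 and Dec 9:
  2284: Sun/Tue  2285: Tue/Wed  2286: Wed/Thu  2287: Thu/Fri  2288: Fri/Sun  2289: Sun/Mon  2290: Mon/Tue  2291: Tue/Wed  2292: Wed/Fri  2293: Fri/Sat  2294: Sat/Sun  2295: Sun/Mon  2296: Mon/Wed ✓  2297: Wed/Thu  …(35 more)…  2333: Fri/Sat  2334: Sat/Sun  2335: Sun/Mon  2336: Mon/Wed ✓  2337: Wed/Thu  2338: Thu/Fri  2339: Fri/Sat  2340: Sat/Mon  2341: Mon/Tue  2342: Tue/Wed  2343: Wed/Thu  2344: Thu/Sat  2345: Sat/Sun  2346: Sun/Mon
Both conditions hold in: 2296, 2308, 2336 — 3.

3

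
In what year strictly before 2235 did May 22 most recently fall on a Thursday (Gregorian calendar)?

From one year to the next, a fixed date's weekday advances by 1, or by 2 when a Feb 29 lies between the two dates.
2235: May 22 is Friday.
2234: Thursday (−1)
May 22 falls on a Thursday in 2234.

2234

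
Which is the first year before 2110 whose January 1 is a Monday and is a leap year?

2080

Jan 1 advances by 2 weekdays after a leap year and by 1 after a common year.
2110: Jan 1 is Wednesday.
2109: Tuesday
2108: Sunday (leap)
2107: Saturday
2106: Friday
2105: Thursday
2104: Tuesday (leap)
2103: Monday
2102: Sunday
2101: Saturday
2100: Friday
2099: Thursday
2098: Wednesday
2097: Tuesday
2096: Sunday (leap)
2095: Saturday
2094: Friday
2093: Thursday
2092: Tuesday (leap)
2091: Monday
2090: Sunday
2089: Saturday
2088: Thursday (leap)
2087: Wednesday
2086: Tuesday
2085: Monday
2084: Saturday (leap)
2083: Friday
2082: Thursday
2081: Wednesday
2080: Monday (leap)
2080 begins on a Monday and is a leap year.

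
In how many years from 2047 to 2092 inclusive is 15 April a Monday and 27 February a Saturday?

0

Check each year's weekday for 15 April and 27 February:
  2047: Mon/Wed  2048: Wed/Thu  2049: Thu/Sat  2050: Fri/Sun  2051: Sat/Mon  2052: Mon/Tue  2053: Tue/Thu  2054: Wed/Fri  2055: Thu/Sat  2056: Sat/Sun  2057: Sun/Tue  2058: Mon/Wed  2059: Tue/Thu  2060: Thu/Fri  …(18 more)…  2079: Sat/Mon  2080: Mon/Tue  2081: Tue/Thu  2082: Wed/Fri  2083: Thu/Sat  2084: Sat/Sun  2085: Sun/Tue  2086: Mon/Wed  2087: Tue/Thu  2088: Thu/Fri  2089: Fri/Sun  2090: Sat/Mon  2091: Sun/Tue  2092: Tue/Wed
Both conditions hold in: no year — 0.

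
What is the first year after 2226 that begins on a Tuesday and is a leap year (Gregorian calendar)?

2228

Jan 1 advances by 2 weekdays after a leap year and by 1 after a common year.
2226: Jan 1 is Sunday.
2227: Monday
2228: Tuesday (leap)
2228 begins on a Tuesday and is a leap year.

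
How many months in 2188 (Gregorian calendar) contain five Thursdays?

A month of length L has five Thursdays iff its first Thursday is on day ≤ L−28 (so day 1–3 in a 31-day month, 1–2 in a 30-day month, day 1 in a leap February).
Checking each month of 2188: Jan starts Tue (31d) ✓; Feb starts Fri (29d); Mar starts Sat (31d); Apr starts Tue (30d); May starts Thu (31d) ✓; Jun starts Sun (30d); Jul starts Tue (31d) ✓; Aug starts Fri (31d); Sep starts Mon (30d); Oct starts Wed (31d) ✓; Nov starts Sat (30d); Dec starts Mon (31d).
Five-Thursday months: January, May, July, October → 4.

4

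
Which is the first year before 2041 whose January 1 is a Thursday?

Jan 1 advances by 2 weekdays after a leap year and by 1 after a common year.
2041: Jan 1 is Tuesday.
2040: Sunday (leap)
2039: Saturday
2038: Friday
2037: Thursday
2037 begins on a Thursday

2037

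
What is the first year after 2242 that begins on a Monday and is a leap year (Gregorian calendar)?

2244

Jan 1 advances by 2 weekdays after a leap year and by 1 after a common year.
2242: Jan 1 is Saturday.
2243: Sunday
2244: Monday (leap)
2244 begins on a Monday and is a leap year.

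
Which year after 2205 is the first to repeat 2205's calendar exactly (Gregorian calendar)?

Two years share a calendar iff Jan 1 falls on the same weekday and both are leap or both are common. 2205: Jan 1 is Tuesday, common year.
2206: Jan 1 Wednesday, common
2207: Jan 1 Thursday, common
2208: Jan 1 Friday, leap
2209: Jan 1 Sunday, common
2210: Jan 1 Monday, common
2211: Jan 1 Tuesday, common
2211 matches on both conditions.

2211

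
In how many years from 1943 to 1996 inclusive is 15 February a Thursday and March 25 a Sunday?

Check each year's weekday for 15 February and March 25:
  1943: Mon/Thu  1944: Tue/Sat  1945: Thu/Sun ✓  1946: Fri/Mon  1947: Sat/Tue  1948: Sun/Thu  1949: Tue/Fri  1950: Wed/Sat  1951: Thu/Sun ✓  1952: Fri/Tue  1953: Sun/Wed  1954: Mon/Thu  1955: Tue/Fri  1956: Wed/Sun  …(26 more)…  1983: Tue/Fri  1984: Wed/Sun  1985: Fri/Mon  1986: Sat/Tue  1987: Sun/Wed  1988: Mon/Fri  1989: Wed/Sat  1990: Thu/Sun ✓  1991: Fri/Mon  1992: Sat/Wed  1993: Mon/Thu  1994: Tue/Fri  1995: Wed/Sat  1996: Thu/Mon
Both conditions hold in: 1945, 1951, 1962, 1973, 1979, 1990 — 6.

6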